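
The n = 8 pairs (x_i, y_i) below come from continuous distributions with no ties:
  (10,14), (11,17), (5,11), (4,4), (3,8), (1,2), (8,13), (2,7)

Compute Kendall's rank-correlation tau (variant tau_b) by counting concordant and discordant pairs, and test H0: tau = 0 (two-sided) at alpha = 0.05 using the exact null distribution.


Step 1: Enumerate the 28 unordered pairs (i,j) with i<j and classify each by sign(x_j-x_i) * sign(y_j-y_i).
  (1,2):dx=+1,dy=+3->C; (1,3):dx=-5,dy=-3->C; (1,4):dx=-6,dy=-10->C; (1,5):dx=-7,dy=-6->C
  (1,6):dx=-9,dy=-12->C; (1,7):dx=-2,dy=-1->C; (1,8):dx=-8,dy=-7->C; (2,3):dx=-6,dy=-6->C
  (2,4):dx=-7,dy=-13->C; (2,5):dx=-8,dy=-9->C; (2,6):dx=-10,dy=-15->C; (2,7):dx=-3,dy=-4->C
  (2,8):dx=-9,dy=-10->C; (3,4):dx=-1,dy=-7->C; (3,5):dx=-2,dy=-3->C; (3,6):dx=-4,dy=-9->C
  (3,7):dx=+3,dy=+2->C; (3,8):dx=-3,dy=-4->C; (4,5):dx=-1,dy=+4->D; (4,6):dx=-3,dy=-2->C
  (4,7):dx=+4,dy=+9->C; (4,8):dx=-2,dy=+3->D; (5,6):dx=-2,dy=-6->C; (5,7):dx=+5,dy=+5->C
  (5,8):dx=-1,dy=-1->C; (6,7):dx=+7,dy=+11->C; (6,8):dx=+1,dy=+5->C; (7,8):dx=-6,dy=-6->C
Step 2: C = 26, D = 2, total pairs = 28.
Step 3: tau = (C - D)/(n(n-1)/2) = (26 - 2)/28 = 0.857143.
Step 4: Exact two-sided p-value (enumerate n! = 40320 permutations of y under H0): p = 0.001736.
Step 5: alpha = 0.05. reject H0.

tau_b = 0.8571 (C=26, D=2), p = 0.001736, reject H0.


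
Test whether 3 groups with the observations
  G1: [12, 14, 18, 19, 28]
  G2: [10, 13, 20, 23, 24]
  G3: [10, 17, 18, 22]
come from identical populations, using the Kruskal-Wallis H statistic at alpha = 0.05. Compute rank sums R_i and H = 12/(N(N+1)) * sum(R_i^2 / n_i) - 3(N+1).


Step 1: Combine all N = 14 observations and assign midranks.
sorted (value, group, rank): (10,G2,1.5), (10,G3,1.5), (12,G1,3), (13,G2,4), (14,G1,5), (17,G3,6), (18,G1,7.5), (18,G3,7.5), (19,G1,9), (20,G2,10), (22,G3,11), (23,G2,12), (24,G2,13), (28,G1,14)
Step 2: Sum ranks within each group.
R_1 = 38.5 (n_1 = 5)
R_2 = 40.5 (n_2 = 5)
R_3 = 26 (n_3 = 4)
Step 3: H = 12/(N(N+1)) * sum(R_i^2/n_i) - 3(N+1)
     = 12/(14*15) * (38.5^2/5 + 40.5^2/5 + 26^2/4) - 3*15
     = 0.057143 * 793.5 - 45
     = 0.342857.
Step 4: Ties present; correction factor C = 1 - 12/(14^3 - 14) = 0.995604. Corrected H = 0.342857 / 0.995604 = 0.344371.
Step 5: Under H0, H ~ chi^2(2); p-value = 0.841823.
Step 6: alpha = 0.05. fail to reject H0.

H = 0.3444, df = 2, p = 0.841823, fail to reject H0.


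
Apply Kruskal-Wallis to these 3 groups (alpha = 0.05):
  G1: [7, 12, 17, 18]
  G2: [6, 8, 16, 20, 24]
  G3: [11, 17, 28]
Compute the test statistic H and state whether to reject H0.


Step 1: Combine all N = 12 observations and assign midranks.
sorted (value, group, rank): (6,G2,1), (7,G1,2), (8,G2,3), (11,G3,4), (12,G1,5), (16,G2,6), (17,G1,7.5), (17,G3,7.5), (18,G1,9), (20,G2,10), (24,G2,11), (28,G3,12)
Step 2: Sum ranks within each group.
R_1 = 23.5 (n_1 = 4)
R_2 = 31 (n_2 = 5)
R_3 = 23.5 (n_3 = 3)
Step 3: H = 12/(N(N+1)) * sum(R_i^2/n_i) - 3(N+1)
     = 12/(12*13) * (23.5^2/4 + 31^2/5 + 23.5^2/3) - 3*13
     = 0.076923 * 514.346 - 39
     = 0.565064.
Step 4: Ties present; correction factor C = 1 - 6/(12^3 - 12) = 0.996503. Corrected H = 0.565064 / 0.996503 = 0.567047.
Step 5: Under H0, H ~ chi^2(2); p-value = 0.753126.
Step 6: alpha = 0.05. fail to reject H0.

H = 0.5670, df = 2, p = 0.753126, fail to reject H0.


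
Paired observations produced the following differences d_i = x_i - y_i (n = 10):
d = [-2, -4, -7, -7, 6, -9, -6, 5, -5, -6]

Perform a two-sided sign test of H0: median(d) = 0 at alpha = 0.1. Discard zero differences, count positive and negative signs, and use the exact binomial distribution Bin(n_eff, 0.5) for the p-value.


Step 1: Discard zero differences. Original n = 10; n_eff = number of nonzero differences = 10.
Nonzero differences (with sign): -2, -4, -7, -7, +6, -9, -6, +5, -5, -6
Step 2: Count signs: positive = 2, negative = 8.
Step 3: Under H0: P(positive) = 0.5, so the number of positives S ~ Bin(10, 0.5).
Step 4: Two-sided exact p-value = sum of Bin(10,0.5) probabilities at or below the observed probability = 0.109375.
Step 5: alpha = 0.1. fail to reject H0.

n_eff = 10, pos = 2, neg = 8, p = 0.109375, fail to reject H0.


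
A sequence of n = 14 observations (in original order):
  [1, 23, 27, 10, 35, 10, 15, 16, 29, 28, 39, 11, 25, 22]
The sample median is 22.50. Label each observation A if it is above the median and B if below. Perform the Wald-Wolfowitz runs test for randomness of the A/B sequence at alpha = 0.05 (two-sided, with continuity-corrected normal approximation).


Step 1: Compute median = 22.50; label A = above, B = below.
Labels in order: BAABABBBAAABAB  (n_A = 7, n_B = 7)
Step 2: Count runs R = 9.
Step 3: Under H0 (random ordering), E[R] = 2*n_A*n_B/(n_A+n_B) + 1 = 2*7*7/14 + 1 = 8.0000.
        Var[R] = 2*n_A*n_B*(2*n_A*n_B - n_A - n_B) / ((n_A+n_B)^2 * (n_A+n_B-1)) = 8232/2548 = 3.2308.
        SD[R] = 1.7974.
Step 4: Continuity-corrected z = (R - 0.5 - E[R]) / SD[R] = (9 - 0.5 - 8.0000) / 1.7974 = 0.2782.
Step 5: Two-sided p-value via normal approximation = 2*(1 - Phi(|z|)) = 0.780879.
Step 6: alpha = 0.05. fail to reject H0.

R = 9, z = 0.2782, p = 0.780879, fail to reject H0.


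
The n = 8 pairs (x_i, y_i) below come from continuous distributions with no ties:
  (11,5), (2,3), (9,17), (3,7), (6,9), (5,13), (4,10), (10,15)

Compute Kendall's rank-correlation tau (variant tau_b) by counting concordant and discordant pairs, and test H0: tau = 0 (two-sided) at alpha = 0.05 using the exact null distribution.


Step 1: Enumerate the 28 unordered pairs (i,j) with i<j and classify each by sign(x_j-x_i) * sign(y_j-y_i).
  (1,2):dx=-9,dy=-2->C; (1,3):dx=-2,dy=+12->D; (1,4):dx=-8,dy=+2->D; (1,5):dx=-5,dy=+4->D
  (1,6):dx=-6,dy=+8->D; (1,7):dx=-7,dy=+5->D; (1,8):dx=-1,dy=+10->D; (2,3):dx=+7,dy=+14->C
  (2,4):dx=+1,dy=+4->C; (2,5):dx=+4,dy=+6->C; (2,6):dx=+3,dy=+10->C; (2,7):dx=+2,dy=+7->C
  (2,8):dx=+8,dy=+12->C; (3,4):dx=-6,dy=-10->C; (3,5):dx=-3,dy=-8->C; (3,6):dx=-4,dy=-4->C
  (3,7):dx=-5,dy=-7->C; (3,8):dx=+1,dy=-2->D; (4,5):dx=+3,dy=+2->C; (4,6):dx=+2,dy=+6->C
  (4,7):dx=+1,dy=+3->C; (4,8):dx=+7,dy=+8->C; (5,6):dx=-1,dy=+4->D; (5,7):dx=-2,dy=+1->D
  (5,8):dx=+4,dy=+6->C; (6,7):dx=-1,dy=-3->C; (6,8):dx=+5,dy=+2->C; (7,8):dx=+6,dy=+5->C
Step 2: C = 19, D = 9, total pairs = 28.
Step 3: tau = (C - D)/(n(n-1)/2) = (19 - 9)/28 = 0.357143.
Step 4: Exact two-sided p-value (enumerate n! = 40320 permutations of y under H0): p = 0.275099.
Step 5: alpha = 0.05. fail to reject H0.

tau_b = 0.3571 (C=19, D=9), p = 0.275099, fail to reject H0.


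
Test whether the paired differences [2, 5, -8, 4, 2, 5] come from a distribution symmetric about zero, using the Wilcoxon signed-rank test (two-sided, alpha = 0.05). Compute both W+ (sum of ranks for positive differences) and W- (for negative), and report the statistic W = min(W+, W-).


Step 1: Drop any zero differences (none here) and take |d_i|.
|d| = [2, 5, 8, 4, 2, 5]
Step 2: Midrank |d_i| (ties get averaged ranks).
ranks: |2|->1.5, |5|->4.5, |8|->6, |4|->3, |2|->1.5, |5|->4.5
Step 3: Attach original signs; sum ranks with positive sign and with negative sign.
W+ = 1.5 + 4.5 + 3 + 1.5 + 4.5 = 15
W- = 6 = 6
(Check: W+ + W- = 21 should equal n(n+1)/2 = 21.)
Step 4: Test statistic W = min(W+, W-) = 6.
Step 5: Ties in |d|, so use the tie-corrected normal approximation.
        E[W] = n(n+1)/4 = 6*7/4 = 10.5.
        Tie groups: |d|=2 (t=2), |d|=5 (t=2); sum(t^3 - t) = 12.
        Var[W] = n(n+1)(2n+1)/24 - sum(t^3-t)/48 = 546/24 - 12/48 = 22.5.
        z = (W - E[W]) / sqrt(Var[W]) = (6 - 10.5) / 4.7434 = -0.9487.
        Two-sided p = 2*Phi(z) = 0.342782.
Step 6: alpha = 0.05. fail to reject H0.

W+ = 15, W- = 6, W = min = 6, p = 0.342782, fail to reject H0.


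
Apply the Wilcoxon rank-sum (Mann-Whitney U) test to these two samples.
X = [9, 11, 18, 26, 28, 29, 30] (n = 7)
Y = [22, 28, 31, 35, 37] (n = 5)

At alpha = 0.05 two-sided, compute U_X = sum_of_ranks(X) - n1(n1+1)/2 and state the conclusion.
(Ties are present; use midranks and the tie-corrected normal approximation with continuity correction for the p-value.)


Step 1: Combine and sort all 12 observations; assign midranks.
sorted (value, group): (9,X), (11,X), (18,X), (22,Y), (26,X), (28,X), (28,Y), (29,X), (30,X), (31,Y), (35,Y), (37,Y)
ranks: 9->1, 11->2, 18->3, 22->4, 26->5, 28->6.5, 28->6.5, 29->8, 30->9, 31->10, 35->11, 37->12
Step 2: Rank sum for X: R1 = 1 + 2 + 3 + 5 + 6.5 + 8 + 9 = 34.5.
Step 3: U_X = R1 - n1(n1+1)/2 = 34.5 - 7*8/2 = 34.5 - 28 = 6.5.
       U_Y = n1*n2 - U_X = 35 - 6.5 = 28.5.
Step 4: Ties are present, so use the tie-corrected normal approximation (with continuity correction) for the p-value.
Step 5: p-value = 0.087602; compare to alpha = 0.05. fail to reject H0.

U_X = 6.5, p = 0.087602, fail to reject H0 at alpha = 0.05.


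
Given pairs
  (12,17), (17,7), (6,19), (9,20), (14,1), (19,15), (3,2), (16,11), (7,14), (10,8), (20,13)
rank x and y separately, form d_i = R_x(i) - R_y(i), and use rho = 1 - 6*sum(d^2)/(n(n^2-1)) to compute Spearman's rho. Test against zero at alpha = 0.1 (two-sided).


Step 1: Rank x and y separately (midranks; no ties here).
rank(x): 12->6, 17->9, 6->2, 9->4, 14->7, 19->10, 3->1, 16->8, 7->3, 10->5, 20->11
rank(y): 17->9, 7->3, 19->10, 20->11, 1->1, 15->8, 2->2, 11->5, 14->7, 8->4, 13->6
Step 2: d_i = R_x(i) - R_y(i); compute d_i^2.
  (6-9)^2=9, (9-3)^2=36, (2-10)^2=64, (4-11)^2=49, (7-1)^2=36, (10-8)^2=4, (1-2)^2=1, (8-5)^2=9, (3-7)^2=16, (5-4)^2=1, (11-6)^2=25
sum(d^2) = 250.
Step 3: rho = 1 - 6*250 / (11*(11^2 - 1)) = 1 - 1500/1320 = -0.136364.
Step 4: Under H0, t = rho * sqrt((n-2)/(1-rho^2)) = -0.4129 ~ t(9).
Step 5: Two-sided p-value from the t-distribution with 9 df = 0.689309.
Step 6: alpha = 0.1. fail to reject H0.

rho = -0.1364, p = 0.689309, fail to reject H0 at alpha = 0.1.


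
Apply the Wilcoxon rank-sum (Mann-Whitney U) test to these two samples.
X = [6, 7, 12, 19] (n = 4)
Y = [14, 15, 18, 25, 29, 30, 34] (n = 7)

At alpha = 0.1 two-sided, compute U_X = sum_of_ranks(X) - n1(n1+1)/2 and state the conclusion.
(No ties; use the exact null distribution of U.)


Step 1: Combine and sort all 11 observations; assign midranks.
sorted (value, group): (6,X), (7,X), (12,X), (14,Y), (15,Y), (18,Y), (19,X), (25,Y), (29,Y), (30,Y), (34,Y)
ranks: 6->1, 7->2, 12->3, 14->4, 15->5, 18->6, 19->7, 25->8, 29->9, 30->10, 34->11
Step 2: Rank sum for X: R1 = 1 + 2 + 3 + 7 = 13.
Step 3: U_X = R1 - n1(n1+1)/2 = 13 - 4*5/2 = 13 - 10 = 3.
       U_Y = n1*n2 - U_X = 28 - 3 = 25.
Step 4: No ties, so the exact null distribution of U (based on enumerating the C(11,4) = 330 equally likely rank assignments) gives the two-sided p-value.
Step 5: p-value = 0.042424; compare to alpha = 0.1. reject H0.

U_X = 3, p = 0.042424, reject H0 at alpha = 0.1.


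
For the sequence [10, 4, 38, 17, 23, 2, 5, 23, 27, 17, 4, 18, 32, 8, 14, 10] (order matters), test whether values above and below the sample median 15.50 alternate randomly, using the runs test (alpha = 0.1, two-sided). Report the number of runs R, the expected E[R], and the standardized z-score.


Step 1: Compute median = 15.50; label A = above, B = below.
Labels in order: BBAAABBAAABAABBB  (n_A = 8, n_B = 8)
Step 2: Count runs R = 7.
Step 3: Under H0 (random ordering), E[R] = 2*n_A*n_B/(n_A+n_B) + 1 = 2*8*8/16 + 1 = 9.0000.
        Var[R] = 2*n_A*n_B*(2*n_A*n_B - n_A - n_B) / ((n_A+n_B)^2 * (n_A+n_B-1)) = 14336/3840 = 3.7333.
        SD[R] = 1.9322.
Step 4: Continuity-corrected z = (R + 0.5 - E[R]) / SD[R] = (7 + 0.5 - 9.0000) / 1.9322 = -0.7763.
Step 5: Two-sided p-value via normal approximation = 2*(1 - Phi(|z|)) = 0.437558.
Step 6: alpha = 0.1. fail to reject H0.

R = 7, z = -0.7763, p = 0.437558, fail to reject H0.


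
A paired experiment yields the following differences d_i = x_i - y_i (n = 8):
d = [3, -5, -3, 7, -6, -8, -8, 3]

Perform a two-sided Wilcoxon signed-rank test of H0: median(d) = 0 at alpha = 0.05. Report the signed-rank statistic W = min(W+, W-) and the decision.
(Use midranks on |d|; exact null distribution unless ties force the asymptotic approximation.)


Step 1: Drop any zero differences (none here) and take |d_i|.
|d| = [3, 5, 3, 7, 6, 8, 8, 3]
Step 2: Midrank |d_i| (ties get averaged ranks).
ranks: |3|->2, |5|->4, |3|->2, |7|->6, |6|->5, |8|->7.5, |8|->7.5, |3|->2
Step 3: Attach original signs; sum ranks with positive sign and with negative sign.
W+ = 2 + 6 + 2 = 10
W- = 4 + 2 + 5 + 7.5 + 7.5 = 26
(Check: W+ + W- = 36 should equal n(n+1)/2 = 36.)
Step 4: Test statistic W = min(W+, W-) = 10.
Step 5: Ties in |d|, so use the tie-corrected normal approximation.
        E[W] = n(n+1)/4 = 8*9/4 = 18.
        Tie groups: |d|=3 (t=3), |d|=8 (t=2); sum(t^3 - t) = 30.
        Var[W] = n(n+1)(2n+1)/24 - sum(t^3-t)/48 = 1224/24 - 30/48 = 50.375.
        z = (W - E[W]) / sqrt(Var[W]) = (10 - 18) / 7.0975 = -1.1272.
        Two-sided p = 2*Phi(z) = 0.259678.
Step 6: alpha = 0.05. fail to reject H0.

W+ = 10, W- = 26, W = min = 10, p = 0.259678, fail to reject H0.


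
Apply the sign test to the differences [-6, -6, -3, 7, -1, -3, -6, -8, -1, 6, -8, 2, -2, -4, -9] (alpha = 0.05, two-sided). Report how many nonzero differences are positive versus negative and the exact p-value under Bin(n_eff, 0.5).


Step 1: Discard zero differences. Original n = 15; n_eff = number of nonzero differences = 15.
Nonzero differences (with sign): -6, -6, -3, +7, -1, -3, -6, -8, -1, +6, -8, +2, -2, -4, -9
Step 2: Count signs: positive = 3, negative = 12.
Step 3: Under H0: P(positive) = 0.5, so the number of positives S ~ Bin(15, 0.5).
Step 4: Two-sided exact p-value = sum of Bin(15,0.5) probabilities at or below the observed probability = 0.035156.
Step 5: alpha = 0.05. reject H0.

n_eff = 15, pos = 3, neg = 12, p = 0.035156, reject H0.


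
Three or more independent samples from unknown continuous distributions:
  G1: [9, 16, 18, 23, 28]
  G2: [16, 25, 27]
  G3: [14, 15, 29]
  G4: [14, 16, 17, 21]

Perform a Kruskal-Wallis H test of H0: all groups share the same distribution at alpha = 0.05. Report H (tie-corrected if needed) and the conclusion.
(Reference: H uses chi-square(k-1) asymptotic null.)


Step 1: Combine all N = 15 observations and assign midranks.
sorted (value, group, rank): (9,G1,1), (14,G3,2.5), (14,G4,2.5), (15,G3,4), (16,G1,6), (16,G2,6), (16,G4,6), (17,G4,8), (18,G1,9), (21,G4,10), (23,G1,11), (25,G2,12), (27,G2,13), (28,G1,14), (29,G3,15)
Step 2: Sum ranks within each group.
R_1 = 41 (n_1 = 5)
R_2 = 31 (n_2 = 3)
R_3 = 21.5 (n_3 = 3)
R_4 = 26.5 (n_4 = 4)
Step 3: H = 12/(N(N+1)) * sum(R_i^2/n_i) - 3(N+1)
     = 12/(15*16) * (41^2/5 + 31^2/3 + 21.5^2/3 + 26.5^2/4) - 3*16
     = 0.050000 * 986.179 - 48
     = 1.308958.
Step 4: Ties present; correction factor C = 1 - 30/(15^3 - 15) = 0.991071. Corrected H = 1.308958 / 0.991071 = 1.320751.
Step 5: Under H0, H ~ chi^2(3); p-value = 0.724212.
Step 6: alpha = 0.05. fail to reject H0.

H = 1.3208, df = 3, p = 0.724212, fail to reject H0.


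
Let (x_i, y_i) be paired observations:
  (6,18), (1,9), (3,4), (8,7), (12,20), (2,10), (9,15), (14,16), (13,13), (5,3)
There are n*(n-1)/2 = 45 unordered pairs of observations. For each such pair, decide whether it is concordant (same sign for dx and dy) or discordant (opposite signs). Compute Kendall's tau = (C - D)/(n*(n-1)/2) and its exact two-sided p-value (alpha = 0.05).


Step 1: Enumerate the 45 unordered pairs (i,j) with i<j and classify each by sign(x_j-x_i) * sign(y_j-y_i).
  (1,2):dx=-5,dy=-9->C; (1,3):dx=-3,dy=-14->C; (1,4):dx=+2,dy=-11->D; (1,5):dx=+6,dy=+2->C
  (1,6):dx=-4,dy=-8->C; (1,7):dx=+3,dy=-3->D; (1,8):dx=+8,dy=-2->D; (1,9):dx=+7,dy=-5->D
  (1,10):dx=-1,dy=-15->C; (2,3):dx=+2,dy=-5->D; (2,4):dx=+7,dy=-2->D; (2,5):dx=+11,dy=+11->C
  (2,6):dx=+1,dy=+1->C; (2,7):dx=+8,dy=+6->C; (2,8):dx=+13,dy=+7->C; (2,9):dx=+12,dy=+4->C
  (2,10):dx=+4,dy=-6->D; (3,4):dx=+5,dy=+3->C; (3,5):dx=+9,dy=+16->C; (3,6):dx=-1,dy=+6->D
  (3,7):dx=+6,dy=+11->C; (3,8):dx=+11,dy=+12->C; (3,9):dx=+10,dy=+9->C; (3,10):dx=+2,dy=-1->D
  (4,5):dx=+4,dy=+13->C; (4,6):dx=-6,dy=+3->D; (4,7):dx=+1,dy=+8->C; (4,8):dx=+6,dy=+9->C
  (4,9):dx=+5,dy=+6->C; (4,10):dx=-3,dy=-4->C; (5,6):dx=-10,dy=-10->C; (5,7):dx=-3,dy=-5->C
  (5,8):dx=+2,dy=-4->D; (5,9):dx=+1,dy=-7->D; (5,10):dx=-7,dy=-17->C; (6,7):dx=+7,dy=+5->C
  (6,8):dx=+12,dy=+6->C; (6,9):dx=+11,dy=+3->C; (6,10):dx=+3,dy=-7->D; (7,8):dx=+5,dy=+1->C
  (7,9):dx=+4,dy=-2->D; (7,10):dx=-4,dy=-12->C; (8,9):dx=-1,dy=-3->C; (8,10):dx=-9,dy=-13->C
  (9,10):dx=-8,dy=-10->C
Step 2: C = 31, D = 14, total pairs = 45.
Step 3: tau = (C - D)/(n(n-1)/2) = (31 - 14)/45 = 0.377778.
Step 4: Exact two-sided p-value (enumerate n! = 3628800 permutations of y under H0): p = 0.155742.
Step 5: alpha = 0.05. fail to reject H0.

tau_b = 0.3778 (C=31, D=14), p = 0.155742, fail to reject H0.


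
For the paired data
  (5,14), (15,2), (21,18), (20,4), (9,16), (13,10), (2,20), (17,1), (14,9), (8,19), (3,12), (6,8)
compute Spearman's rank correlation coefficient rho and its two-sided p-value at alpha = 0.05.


Step 1: Rank x and y separately (midranks; no ties here).
rank(x): 5->3, 15->9, 21->12, 20->11, 9->6, 13->7, 2->1, 17->10, 14->8, 8->5, 3->2, 6->4
rank(y): 14->8, 2->2, 18->10, 4->3, 16->9, 10->6, 20->12, 1->1, 9->5, 19->11, 12->7, 8->4
Step 2: d_i = R_x(i) - R_y(i); compute d_i^2.
  (3-8)^2=25, (9-2)^2=49, (12-10)^2=4, (11-3)^2=64, (6-9)^2=9, (7-6)^2=1, (1-12)^2=121, (10-1)^2=81, (8-5)^2=9, (5-11)^2=36, (2-7)^2=25, (4-4)^2=0
sum(d^2) = 424.
Step 3: rho = 1 - 6*424 / (12*(12^2 - 1)) = 1 - 2544/1716 = -0.482517.
Step 4: Under H0, t = rho * sqrt((n-2)/(1-rho^2)) = -1.7421 ~ t(10).
Step 5: Two-sided p-value from the t-distribution with 10 df = 0.112109.
Step 6: alpha = 0.05. fail to reject H0.

rho = -0.4825, p = 0.112109, fail to reject H0 at alpha = 0.05.


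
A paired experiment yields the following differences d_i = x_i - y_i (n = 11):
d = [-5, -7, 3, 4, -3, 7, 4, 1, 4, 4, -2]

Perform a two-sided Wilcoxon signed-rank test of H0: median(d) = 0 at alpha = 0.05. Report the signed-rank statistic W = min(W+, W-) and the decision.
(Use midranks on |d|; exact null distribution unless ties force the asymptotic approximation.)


Step 1: Drop any zero differences (none here) and take |d_i|.
|d| = [5, 7, 3, 4, 3, 7, 4, 1, 4, 4, 2]
Step 2: Midrank |d_i| (ties get averaged ranks).
ranks: |5|->9, |7|->10.5, |3|->3.5, |4|->6.5, |3|->3.5, |7|->10.5, |4|->6.5, |1|->1, |4|->6.5, |4|->6.5, |2|->2
Step 3: Attach original signs; sum ranks with positive sign and with negative sign.
W+ = 3.5 + 6.5 + 10.5 + 6.5 + 1 + 6.5 + 6.5 = 41
W- = 9 + 10.5 + 3.5 + 2 = 25
(Check: W+ + W- = 66 should equal n(n+1)/2 = 66.)
Step 4: Test statistic W = min(W+, W-) = 25.
Step 5: Ties in |d|, so use the tie-corrected normal approximation.
        E[W] = n(n+1)/4 = 11*12/4 = 33.
        Tie groups: |d|=3 (t=2), |d|=4 (t=4), |d|=7 (t=2); sum(t^3 - t) = 72.
        Var[W] = n(n+1)(2n+1)/24 - sum(t^3-t)/48 = 3036/24 - 72/48 = 125.
        z = (W - E[W]) / sqrt(Var[W]) = (25 - 33) / 11.1803 = -0.7155.
        Two-sided p = 2*Phi(z) = 0.474274.
Step 6: alpha = 0.05. fail to reject H0.

W+ = 41, W- = 25, W = min = 25, p = 0.474274, fail to reject H0.


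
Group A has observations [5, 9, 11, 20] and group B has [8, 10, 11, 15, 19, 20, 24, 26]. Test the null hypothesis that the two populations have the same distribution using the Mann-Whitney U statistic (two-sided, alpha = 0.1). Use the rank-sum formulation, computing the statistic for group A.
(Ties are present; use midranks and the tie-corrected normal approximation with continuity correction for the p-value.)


Step 1: Combine and sort all 12 observations; assign midranks.
sorted (value, group): (5,X), (8,Y), (9,X), (10,Y), (11,X), (11,Y), (15,Y), (19,Y), (20,X), (20,Y), (24,Y), (26,Y)
ranks: 5->1, 8->2, 9->3, 10->4, 11->5.5, 11->5.5, 15->7, 19->8, 20->9.5, 20->9.5, 24->11, 26->12
Step 2: Rank sum for X: R1 = 1 + 3 + 5.5 + 9.5 = 19.
Step 3: U_X = R1 - n1(n1+1)/2 = 19 - 4*5/2 = 19 - 10 = 9.
       U_Y = n1*n2 - U_X = 32 - 9 = 23.
Step 4: Ties are present, so use the tie-corrected normal approximation (with continuity correction) for the p-value.
Step 5: p-value = 0.267926; compare to alpha = 0.1. fail to reject H0.

U_X = 9, p = 0.267926, fail to reject H0 at alpha = 0.1.


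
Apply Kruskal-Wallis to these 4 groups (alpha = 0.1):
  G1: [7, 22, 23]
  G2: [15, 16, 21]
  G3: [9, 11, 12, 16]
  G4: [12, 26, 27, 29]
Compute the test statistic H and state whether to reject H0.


Step 1: Combine all N = 14 observations and assign midranks.
sorted (value, group, rank): (7,G1,1), (9,G3,2), (11,G3,3), (12,G3,4.5), (12,G4,4.5), (15,G2,6), (16,G2,7.5), (16,G3,7.5), (21,G2,9), (22,G1,10), (23,G1,11), (26,G4,12), (27,G4,13), (29,G4,14)
Step 2: Sum ranks within each group.
R_1 = 22 (n_1 = 3)
R_2 = 22.5 (n_2 = 3)
R_3 = 17 (n_3 = 4)
R_4 = 43.5 (n_4 = 4)
Step 3: H = 12/(N(N+1)) * sum(R_i^2/n_i) - 3(N+1)
     = 12/(14*15) * (22^2/3 + 22.5^2/3 + 17^2/4 + 43.5^2/4) - 3*15
     = 0.057143 * 875.396 - 45
     = 5.022619.
Step 4: Ties present; correction factor C = 1 - 12/(14^3 - 14) = 0.995604. Corrected H = 5.022619 / 0.995604 = 5.044794.
Step 5: Under H0, H ~ chi^2(3); p-value = 0.168546.
Step 6: alpha = 0.1. fail to reject H0.

H = 5.0448, df = 3, p = 0.168546, fail to reject H0.


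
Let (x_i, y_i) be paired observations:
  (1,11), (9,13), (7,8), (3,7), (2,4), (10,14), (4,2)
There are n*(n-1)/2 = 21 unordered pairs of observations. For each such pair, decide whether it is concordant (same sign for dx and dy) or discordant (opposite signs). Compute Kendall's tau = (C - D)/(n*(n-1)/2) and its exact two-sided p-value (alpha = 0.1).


Step 1: Enumerate the 21 unordered pairs (i,j) with i<j and classify each by sign(x_j-x_i) * sign(y_j-y_i).
  (1,2):dx=+8,dy=+2->C; (1,3):dx=+6,dy=-3->D; (1,4):dx=+2,dy=-4->D; (1,5):dx=+1,dy=-7->D
  (1,6):dx=+9,dy=+3->C; (1,7):dx=+3,dy=-9->D; (2,3):dx=-2,dy=-5->C; (2,4):dx=-6,dy=-6->C
  (2,5):dx=-7,dy=-9->C; (2,6):dx=+1,dy=+1->C; (2,7):dx=-5,dy=-11->C; (3,4):dx=-4,dy=-1->C
  (3,5):dx=-5,dy=-4->C; (3,6):dx=+3,dy=+6->C; (3,7):dx=-3,dy=-6->C; (4,5):dx=-1,dy=-3->C
  (4,6):dx=+7,dy=+7->C; (4,7):dx=+1,dy=-5->D; (5,6):dx=+8,dy=+10->C; (5,7):dx=+2,dy=-2->D
  (6,7):dx=-6,dy=-12->C
Step 2: C = 15, D = 6, total pairs = 21.
Step 3: tau = (C - D)/(n(n-1)/2) = (15 - 6)/21 = 0.428571.
Step 4: Exact two-sided p-value (enumerate n! = 5040 permutations of y under H0): p = 0.238889.
Step 5: alpha = 0.1. fail to reject H0.

tau_b = 0.4286 (C=15, D=6), p = 0.238889, fail to reject H0.


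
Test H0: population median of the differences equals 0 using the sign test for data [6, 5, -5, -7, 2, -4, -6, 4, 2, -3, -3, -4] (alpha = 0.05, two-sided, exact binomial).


Step 1: Discard zero differences. Original n = 12; n_eff = number of nonzero differences = 12.
Nonzero differences (with sign): +6, +5, -5, -7, +2, -4, -6, +4, +2, -3, -3, -4
Step 2: Count signs: positive = 5, negative = 7.
Step 3: Under H0: P(positive) = 0.5, so the number of positives S ~ Bin(12, 0.5).
Step 4: Two-sided exact p-value = sum of Bin(12,0.5) probabilities at or below the observed probability = 0.774414.
Step 5: alpha = 0.05. fail to reject H0.

n_eff = 12, pos = 5, neg = 7, p = 0.774414, fail to reject H0.


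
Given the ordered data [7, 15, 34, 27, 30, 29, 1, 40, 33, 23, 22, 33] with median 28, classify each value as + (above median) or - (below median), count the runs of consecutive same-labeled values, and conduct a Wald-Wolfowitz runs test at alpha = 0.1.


Step 1: Compute median = 28; label A = above, B = below.
Labels in order: BBABAABAABBA  (n_A = 6, n_B = 6)
Step 2: Count runs R = 8.
Step 3: Under H0 (random ordering), E[R] = 2*n_A*n_B/(n_A+n_B) + 1 = 2*6*6/12 + 1 = 7.0000.
        Var[R] = 2*n_A*n_B*(2*n_A*n_B - n_A - n_B) / ((n_A+n_B)^2 * (n_A+n_B-1)) = 4320/1584 = 2.7273.
        SD[R] = 1.6514.
Step 4: Continuity-corrected z = (R - 0.5 - E[R]) / SD[R] = (8 - 0.5 - 7.0000) / 1.6514 = 0.3028.
Step 5: Two-sided p-value via normal approximation = 2*(1 - Phi(|z|)) = 0.762069.
Step 6: alpha = 0.1. fail to reject H0.

R = 8, z = 0.3028, p = 0.762069, fail to reject H0.


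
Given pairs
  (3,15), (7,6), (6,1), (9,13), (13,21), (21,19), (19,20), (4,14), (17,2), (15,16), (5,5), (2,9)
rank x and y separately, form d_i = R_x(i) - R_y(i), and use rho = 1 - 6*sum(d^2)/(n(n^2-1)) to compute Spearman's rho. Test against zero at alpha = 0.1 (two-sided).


Step 1: Rank x and y separately (midranks; no ties here).
rank(x): 3->2, 7->6, 6->5, 9->7, 13->8, 21->12, 19->11, 4->3, 17->10, 15->9, 5->4, 2->1
rank(y): 15->8, 6->4, 1->1, 13->6, 21->12, 19->10, 20->11, 14->7, 2->2, 16->9, 5->3, 9->5
Step 2: d_i = R_x(i) - R_y(i); compute d_i^2.
  (2-8)^2=36, (6-4)^2=4, (5-1)^2=16, (7-6)^2=1, (8-12)^2=16, (12-10)^2=4, (11-11)^2=0, (3-7)^2=16, (10-2)^2=64, (9-9)^2=0, (4-3)^2=1, (1-5)^2=16
sum(d^2) = 174.
Step 3: rho = 1 - 6*174 / (12*(12^2 - 1)) = 1 - 1044/1716 = 0.391608.
Step 4: Under H0, t = rho * sqrt((n-2)/(1-rho^2)) = 1.3459 ~ t(10).
Step 5: Two-sided p-value from the t-distribution with 10 df = 0.208063.
Step 6: alpha = 0.1. fail to reject H0.

rho = 0.3916, p = 0.208063, fail to reject H0 at alpha = 0.1.


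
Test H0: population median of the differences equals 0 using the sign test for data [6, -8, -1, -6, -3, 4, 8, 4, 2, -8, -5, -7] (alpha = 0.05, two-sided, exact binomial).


Step 1: Discard zero differences. Original n = 12; n_eff = number of nonzero differences = 12.
Nonzero differences (with sign): +6, -8, -1, -6, -3, +4, +8, +4, +2, -8, -5, -7
Step 2: Count signs: positive = 5, negative = 7.
Step 3: Under H0: P(positive) = 0.5, so the number of positives S ~ Bin(12, 0.5).
Step 4: Two-sided exact p-value = sum of Bin(12,0.5) probabilities at or below the observed probability = 0.774414.
Step 5: alpha = 0.05. fail to reject H0.

n_eff = 12, pos = 5, neg = 7, p = 0.774414, fail to reject H0.


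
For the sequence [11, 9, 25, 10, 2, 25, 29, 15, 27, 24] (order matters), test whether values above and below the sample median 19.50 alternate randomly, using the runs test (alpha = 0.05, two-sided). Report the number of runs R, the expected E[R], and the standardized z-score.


Step 1: Compute median = 19.50; label A = above, B = below.
Labels in order: BBABBAABAA  (n_A = 5, n_B = 5)
Step 2: Count runs R = 6.
Step 3: Under H0 (random ordering), E[R] = 2*n_A*n_B/(n_A+n_B) + 1 = 2*5*5/10 + 1 = 6.0000.
        Var[R] = 2*n_A*n_B*(2*n_A*n_B - n_A - n_B) / ((n_A+n_B)^2 * (n_A+n_B-1)) = 2000/900 = 2.2222.
        SD[R] = 1.4907.
Step 4: R = E[R], so z = 0 with no continuity correction.
Step 5: Two-sided p-value via normal approximation = 2*(1 - Phi(|z|)) = 1.000000.
Step 6: alpha = 0.05. fail to reject H0.

R = 6, z = 0.0000, p = 1.000000, fail to reject H0.


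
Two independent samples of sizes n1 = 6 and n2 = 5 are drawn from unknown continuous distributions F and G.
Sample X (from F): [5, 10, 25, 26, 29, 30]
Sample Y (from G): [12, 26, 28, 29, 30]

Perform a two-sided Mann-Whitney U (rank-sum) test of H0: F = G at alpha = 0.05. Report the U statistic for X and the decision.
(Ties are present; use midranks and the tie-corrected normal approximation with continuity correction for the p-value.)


Step 1: Combine and sort all 11 observations; assign midranks.
sorted (value, group): (5,X), (10,X), (12,Y), (25,X), (26,X), (26,Y), (28,Y), (29,X), (29,Y), (30,X), (30,Y)
ranks: 5->1, 10->2, 12->3, 25->4, 26->5.5, 26->5.5, 28->7, 29->8.5, 29->8.5, 30->10.5, 30->10.5
Step 2: Rank sum for X: R1 = 1 + 2 + 4 + 5.5 + 8.5 + 10.5 = 31.5.
Step 3: U_X = R1 - n1(n1+1)/2 = 31.5 - 6*7/2 = 31.5 - 21 = 10.5.
       U_Y = n1*n2 - U_X = 30 - 10.5 = 19.5.
Step 4: Ties are present, so use the tie-corrected normal approximation (with continuity correction) for the p-value.
Step 5: p-value = 0.462140; compare to alpha = 0.05. fail to reject H0.

U_X = 10.5, p = 0.462140, fail to reject H0 at alpha = 0.05.


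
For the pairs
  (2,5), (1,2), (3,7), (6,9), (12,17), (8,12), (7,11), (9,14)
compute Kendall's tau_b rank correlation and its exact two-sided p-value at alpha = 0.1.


Step 1: Enumerate the 28 unordered pairs (i,j) with i<j and classify each by sign(x_j-x_i) * sign(y_j-y_i).
  (1,2):dx=-1,dy=-3->C; (1,3):dx=+1,dy=+2->C; (1,4):dx=+4,dy=+4->C; (1,5):dx=+10,dy=+12->C
  (1,6):dx=+6,dy=+7->C; (1,7):dx=+5,dy=+6->C; (1,8):dx=+7,dy=+9->C; (2,3):dx=+2,dy=+5->C
  (2,4):dx=+5,dy=+7->C; (2,5):dx=+11,dy=+15->C; (2,6):dx=+7,dy=+10->C; (2,7):dx=+6,dy=+9->C
  (2,8):dx=+8,dy=+12->C; (3,4):dx=+3,dy=+2->C; (3,5):dx=+9,dy=+10->C; (3,6):dx=+5,dy=+5->C
  (3,7):dx=+4,dy=+4->C; (3,8):dx=+6,dy=+7->C; (4,5):dx=+6,dy=+8->C; (4,6):dx=+2,dy=+3->C
  (4,7):dx=+1,dy=+2->C; (4,8):dx=+3,dy=+5->C; (5,6):dx=-4,dy=-5->C; (5,7):dx=-5,dy=-6->C
  (5,8):dx=-3,dy=-3->C; (6,7):dx=-1,dy=-1->C; (6,8):dx=+1,dy=+2->C; (7,8):dx=+2,dy=+3->C
Step 2: C = 28, D = 0, total pairs = 28.
Step 3: tau = (C - D)/(n(n-1)/2) = (28 - 0)/28 = 1.000000.
Step 4: Exact two-sided p-value (enumerate n! = 40320 permutations of y under H0): p = 0.000050.
Step 5: alpha = 0.1. reject H0.

tau_b = 1.0000 (C=28, D=0), p = 0.000050, reject H0.


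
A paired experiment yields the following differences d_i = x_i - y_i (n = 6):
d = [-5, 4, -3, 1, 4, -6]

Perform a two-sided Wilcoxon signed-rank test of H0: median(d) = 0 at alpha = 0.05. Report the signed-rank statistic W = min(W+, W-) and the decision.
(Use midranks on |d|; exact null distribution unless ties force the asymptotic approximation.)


Step 1: Drop any zero differences (none here) and take |d_i|.
|d| = [5, 4, 3, 1, 4, 6]
Step 2: Midrank |d_i| (ties get averaged ranks).
ranks: |5|->5, |4|->3.5, |3|->2, |1|->1, |4|->3.5, |6|->6
Step 3: Attach original signs; sum ranks with positive sign and with negative sign.
W+ = 3.5 + 1 + 3.5 = 8
W- = 5 + 2 + 6 = 13
(Check: W+ + W- = 21 should equal n(n+1)/2 = 21.)
Step 4: Test statistic W = min(W+, W-) = 8.
Step 5: Ties in |d|, so use the tie-corrected normal approximation.
        E[W] = n(n+1)/4 = 6*7/4 = 10.5.
        Tie groups: |d|=4 (t=2); sum(t^3 - t) = 6.
        Var[W] = n(n+1)(2n+1)/24 - sum(t^3-t)/48 = 546/24 - 6/48 = 22.625.
        z = (W - E[W]) / sqrt(Var[W]) = (8 - 10.5) / 4.7566 = -0.5256.
        Two-sided p = 2*Phi(z) = 0.599174.
Step 6: alpha = 0.05. fail to reject H0.

W+ = 8, W- = 13, W = min = 8, p = 0.599174, fail to reject H0.


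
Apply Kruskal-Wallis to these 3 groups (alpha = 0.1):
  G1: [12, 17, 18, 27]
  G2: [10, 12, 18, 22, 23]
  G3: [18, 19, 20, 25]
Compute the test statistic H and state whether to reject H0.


Step 1: Combine all N = 13 observations and assign midranks.
sorted (value, group, rank): (10,G2,1), (12,G1,2.5), (12,G2,2.5), (17,G1,4), (18,G1,6), (18,G2,6), (18,G3,6), (19,G3,8), (20,G3,9), (22,G2,10), (23,G2,11), (25,G3,12), (27,G1,13)
Step 2: Sum ranks within each group.
R_1 = 25.5 (n_1 = 4)
R_2 = 30.5 (n_2 = 5)
R_3 = 35 (n_3 = 4)
Step 3: H = 12/(N(N+1)) * sum(R_i^2/n_i) - 3(N+1)
     = 12/(13*14) * (25.5^2/4 + 30.5^2/5 + 35^2/4) - 3*14
     = 0.065934 * 654.862 - 42
     = 1.177747.
Step 4: Ties present; correction factor C = 1 - 30/(13^3 - 13) = 0.986264. Corrected H = 1.177747 / 0.986264 = 1.194150.
Step 5: Under H0, H ~ chi^2(2); p-value = 0.550419.
Step 6: alpha = 0.1. fail to reject H0.

H = 1.1942, df = 2, p = 0.550419, fail to reject H0.


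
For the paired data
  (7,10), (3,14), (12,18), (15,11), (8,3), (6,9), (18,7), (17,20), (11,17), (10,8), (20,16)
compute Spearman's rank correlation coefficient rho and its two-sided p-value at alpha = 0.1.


Step 1: Rank x and y separately (midranks; no ties here).
rank(x): 7->3, 3->1, 12->7, 15->8, 8->4, 6->2, 18->10, 17->9, 11->6, 10->5, 20->11
rank(y): 10->5, 14->7, 18->10, 11->6, 3->1, 9->4, 7->2, 20->11, 17->9, 8->3, 16->8
Step 2: d_i = R_x(i) - R_y(i); compute d_i^2.
  (3-5)^2=4, (1-7)^2=36, (7-10)^2=9, (8-6)^2=4, (4-1)^2=9, (2-4)^2=4, (10-2)^2=64, (9-11)^2=4, (6-9)^2=9, (5-3)^2=4, (11-8)^2=9
sum(d^2) = 156.
Step 3: rho = 1 - 6*156 / (11*(11^2 - 1)) = 1 - 936/1320 = 0.290909.
Step 4: Under H0, t = rho * sqrt((n-2)/(1-rho^2)) = 0.9122 ~ t(9).
Step 5: Two-sided p-value from the t-distribution with 9 df = 0.385457.
Step 6: alpha = 0.1. fail to reject H0.

rho = 0.2909, p = 0.385457, fail to reject H0 at alpha = 0.1.


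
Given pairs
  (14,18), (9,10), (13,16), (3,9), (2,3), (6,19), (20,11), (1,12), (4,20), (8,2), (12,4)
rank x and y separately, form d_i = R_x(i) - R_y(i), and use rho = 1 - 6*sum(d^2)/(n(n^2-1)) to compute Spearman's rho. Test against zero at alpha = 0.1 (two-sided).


Step 1: Rank x and y separately (midranks; no ties here).
rank(x): 14->10, 9->7, 13->9, 3->3, 2->2, 6->5, 20->11, 1->1, 4->4, 8->6, 12->8
rank(y): 18->9, 10->5, 16->8, 9->4, 3->2, 19->10, 11->6, 12->7, 20->11, 2->1, 4->3
Step 2: d_i = R_x(i) - R_y(i); compute d_i^2.
  (10-9)^2=1, (7-5)^2=4, (9-8)^2=1, (3-4)^2=1, (2-2)^2=0, (5-10)^2=25, (11-6)^2=25, (1-7)^2=36, (4-11)^2=49, (6-1)^2=25, (8-3)^2=25
sum(d^2) = 192.
Step 3: rho = 1 - 6*192 / (11*(11^2 - 1)) = 1 - 1152/1320 = 0.127273.
Step 4: Under H0, t = rho * sqrt((n-2)/(1-rho^2)) = 0.3849 ~ t(9).
Step 5: Two-sided p-value from the t-distribution with 9 df = 0.709215.
Step 6: alpha = 0.1. fail to reject H0.

rho = 0.1273, p = 0.709215, fail to reject H0 at alpha = 0.1.


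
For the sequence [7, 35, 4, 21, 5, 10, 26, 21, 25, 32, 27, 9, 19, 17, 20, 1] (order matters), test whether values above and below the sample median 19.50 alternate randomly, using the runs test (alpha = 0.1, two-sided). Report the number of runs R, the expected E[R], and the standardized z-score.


Step 1: Compute median = 19.50; label A = above, B = below.
Labels in order: BABABBAAAAABBBAB  (n_A = 8, n_B = 8)
Step 2: Count runs R = 9.
Step 3: Under H0 (random ordering), E[R] = 2*n_A*n_B/(n_A+n_B) + 1 = 2*8*8/16 + 1 = 9.0000.
        Var[R] = 2*n_A*n_B*(2*n_A*n_B - n_A - n_B) / ((n_A+n_B)^2 * (n_A+n_B-1)) = 14336/3840 = 3.7333.
        SD[R] = 1.9322.
Step 4: R = E[R], so z = 0 with no continuity correction.
Step 5: Two-sided p-value via normal approximation = 2*(1 - Phi(|z|)) = 1.000000.
Step 6: alpha = 0.1. fail to reject H0.

R = 9, z = 0.0000, p = 1.000000, fail to reject H0.


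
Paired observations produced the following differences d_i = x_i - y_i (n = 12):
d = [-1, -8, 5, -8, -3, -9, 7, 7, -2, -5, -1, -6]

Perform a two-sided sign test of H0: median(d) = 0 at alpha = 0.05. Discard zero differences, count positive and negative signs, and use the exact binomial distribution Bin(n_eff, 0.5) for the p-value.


Step 1: Discard zero differences. Original n = 12; n_eff = number of nonzero differences = 12.
Nonzero differences (with sign): -1, -8, +5, -8, -3, -9, +7, +7, -2, -5, -1, -6
Step 2: Count signs: positive = 3, negative = 9.
Step 3: Under H0: P(positive) = 0.5, so the number of positives S ~ Bin(12, 0.5).
Step 4: Two-sided exact p-value = sum of Bin(12,0.5) probabilities at or below the observed probability = 0.145996.
Step 5: alpha = 0.05. fail to reject H0.

n_eff = 12, pos = 3, neg = 9, p = 0.145996, fail to reject H0.


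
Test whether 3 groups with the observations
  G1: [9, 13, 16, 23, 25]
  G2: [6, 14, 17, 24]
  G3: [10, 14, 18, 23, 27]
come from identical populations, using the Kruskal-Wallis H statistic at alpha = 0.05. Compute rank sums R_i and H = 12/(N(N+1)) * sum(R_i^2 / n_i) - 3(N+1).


Step 1: Combine all N = 14 observations and assign midranks.
sorted (value, group, rank): (6,G2,1), (9,G1,2), (10,G3,3), (13,G1,4), (14,G2,5.5), (14,G3,5.5), (16,G1,7), (17,G2,8), (18,G3,9), (23,G1,10.5), (23,G3,10.5), (24,G2,12), (25,G1,13), (27,G3,14)
Step 2: Sum ranks within each group.
R_1 = 36.5 (n_1 = 5)
R_2 = 26.5 (n_2 = 4)
R_3 = 42 (n_3 = 5)
Step 3: H = 12/(N(N+1)) * sum(R_i^2/n_i) - 3(N+1)
     = 12/(14*15) * (36.5^2/5 + 26.5^2/4 + 42^2/5) - 3*15
     = 0.057143 * 794.812 - 45
     = 0.417857.
Step 4: Ties present; correction factor C = 1 - 12/(14^3 - 14) = 0.995604. Corrected H = 0.417857 / 0.995604 = 0.419702.
Step 5: Under H0, H ~ chi^2(2); p-value = 0.810705.
Step 6: alpha = 0.05. fail to reject H0.

H = 0.4197, df = 2, p = 0.810705, fail to reject H0.


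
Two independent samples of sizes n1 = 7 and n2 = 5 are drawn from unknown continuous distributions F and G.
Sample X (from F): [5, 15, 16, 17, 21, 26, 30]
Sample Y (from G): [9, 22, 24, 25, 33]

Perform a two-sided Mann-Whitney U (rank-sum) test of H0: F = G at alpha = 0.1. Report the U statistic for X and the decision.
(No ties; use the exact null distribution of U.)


Step 1: Combine and sort all 12 observations; assign midranks.
sorted (value, group): (5,X), (9,Y), (15,X), (16,X), (17,X), (21,X), (22,Y), (24,Y), (25,Y), (26,X), (30,X), (33,Y)
ranks: 5->1, 9->2, 15->3, 16->4, 17->5, 21->6, 22->7, 24->8, 25->9, 26->10, 30->11, 33->12
Step 2: Rank sum for X: R1 = 1 + 3 + 4 + 5 + 6 + 10 + 11 = 40.
Step 3: U_X = R1 - n1(n1+1)/2 = 40 - 7*8/2 = 40 - 28 = 12.
       U_Y = n1*n2 - U_X = 35 - 12 = 23.
Step 4: No ties, so the exact null distribution of U (based on enumerating the C(12,7) = 792 equally likely rank assignments) gives the two-sided p-value.
Step 5: p-value = 0.431818; compare to alpha = 0.1. fail to reject H0.

U_X = 12, p = 0.431818, fail to reject H0 at alpha = 0.1.


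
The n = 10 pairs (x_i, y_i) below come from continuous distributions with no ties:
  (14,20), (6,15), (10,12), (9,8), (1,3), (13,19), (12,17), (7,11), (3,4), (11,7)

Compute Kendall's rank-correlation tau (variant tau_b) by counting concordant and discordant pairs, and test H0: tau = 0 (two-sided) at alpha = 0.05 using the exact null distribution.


Step 1: Enumerate the 45 unordered pairs (i,j) with i<j and classify each by sign(x_j-x_i) * sign(y_j-y_i).
  (1,2):dx=-8,dy=-5->C; (1,3):dx=-4,dy=-8->C; (1,4):dx=-5,dy=-12->C; (1,5):dx=-13,dy=-17->C
  (1,6):dx=-1,dy=-1->C; (1,7):dx=-2,dy=-3->C; (1,8):dx=-7,dy=-9->C; (1,9):dx=-11,dy=-16->C
  (1,10):dx=-3,dy=-13->C; (2,3):dx=+4,dy=-3->D; (2,4):dx=+3,dy=-7->D; (2,5):dx=-5,dy=-12->C
  (2,6):dx=+7,dy=+4->C; (2,7):dx=+6,dy=+2->C; (2,8):dx=+1,dy=-4->D; (2,9):dx=-3,dy=-11->C
  (2,10):dx=+5,dy=-8->D; (3,4):dx=-1,dy=-4->C; (3,5):dx=-9,dy=-9->C; (3,6):dx=+3,dy=+7->C
  (3,7):dx=+2,dy=+5->C; (3,8):dx=-3,dy=-1->C; (3,9):dx=-7,dy=-8->C; (3,10):dx=+1,dy=-5->D
  (4,5):dx=-8,dy=-5->C; (4,6):dx=+4,dy=+11->C; (4,7):dx=+3,dy=+9->C; (4,8):dx=-2,dy=+3->D
  (4,9):dx=-6,dy=-4->C; (4,10):dx=+2,dy=-1->D; (5,6):dx=+12,dy=+16->C; (5,7):dx=+11,dy=+14->C
  (5,8):dx=+6,dy=+8->C; (5,9):dx=+2,dy=+1->C; (5,10):dx=+10,dy=+4->C; (6,7):dx=-1,dy=-2->C
  (6,8):dx=-6,dy=-8->C; (6,9):dx=-10,dy=-15->C; (6,10):dx=-2,dy=-12->C; (7,8):dx=-5,dy=-6->C
  (7,9):dx=-9,dy=-13->C; (7,10):dx=-1,dy=-10->C; (8,9):dx=-4,dy=-7->C; (8,10):dx=+4,dy=-4->D
  (9,10):dx=+8,dy=+3->C
Step 2: C = 37, D = 8, total pairs = 45.
Step 3: tau = (C - D)/(n(n-1)/2) = (37 - 8)/45 = 0.644444.
Step 4: Exact two-sided p-value (enumerate n! = 3628800 permutations of y under H0): p = 0.009148.
Step 5: alpha = 0.05. reject H0.

tau_b = 0.6444 (C=37, D=8), p = 0.009148, reject H0.


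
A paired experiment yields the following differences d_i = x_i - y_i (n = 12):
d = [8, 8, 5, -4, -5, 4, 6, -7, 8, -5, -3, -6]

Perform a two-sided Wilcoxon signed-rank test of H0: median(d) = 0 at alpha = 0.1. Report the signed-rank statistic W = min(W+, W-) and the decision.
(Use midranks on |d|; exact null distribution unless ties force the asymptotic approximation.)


Step 1: Drop any zero differences (none here) and take |d_i|.
|d| = [8, 8, 5, 4, 5, 4, 6, 7, 8, 5, 3, 6]
Step 2: Midrank |d_i| (ties get averaged ranks).
ranks: |8|->11, |8|->11, |5|->5, |4|->2.5, |5|->5, |4|->2.5, |6|->7.5, |7|->9, |8|->11, |5|->5, |3|->1, |6|->7.5
Step 3: Attach original signs; sum ranks with positive sign and with negative sign.
W+ = 11 + 11 + 5 + 2.5 + 7.5 + 11 = 48
W- = 2.5 + 5 + 9 + 5 + 1 + 7.5 = 30
(Check: W+ + W- = 78 should equal n(n+1)/2 = 78.)
Step 4: Test statistic W = min(W+, W-) = 30.
Step 5: Ties in |d|, so use the tie-corrected normal approximation.
        E[W] = n(n+1)/4 = 12*13/4 = 39.
        Tie groups: |d|=4 (t=2), |d|=5 (t=3), |d|=6 (t=2), |d|=8 (t=3); sum(t^3 - t) = 60.
        Var[W] = n(n+1)(2n+1)/24 - sum(t^3-t)/48 = 3900/24 - 60/48 = 161.25.
        z = (W - E[W]) / sqrt(Var[W]) = (30 - 39) / 12.6984 = -0.7087.
        Two-sided p = 2*Phi(z) = 0.478480.
Step 6: alpha = 0.1. fail to reject H0.

W+ = 48, W- = 30, W = min = 30, p = 0.478480, fail to reject H0.


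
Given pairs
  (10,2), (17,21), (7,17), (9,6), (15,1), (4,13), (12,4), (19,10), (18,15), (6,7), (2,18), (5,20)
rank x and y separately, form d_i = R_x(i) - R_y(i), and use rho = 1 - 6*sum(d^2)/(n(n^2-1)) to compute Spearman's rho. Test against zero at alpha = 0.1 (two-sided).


Step 1: Rank x and y separately (midranks; no ties here).
rank(x): 10->7, 17->10, 7->5, 9->6, 15->9, 4->2, 12->8, 19->12, 18->11, 6->4, 2->1, 5->3
rank(y): 2->2, 21->12, 17->9, 6->4, 1->1, 13->7, 4->3, 10->6, 15->8, 7->5, 18->10, 20->11
Step 2: d_i = R_x(i) - R_y(i); compute d_i^2.
  (7-2)^2=25, (10-12)^2=4, (5-9)^2=16, (6-4)^2=4, (9-1)^2=64, (2-7)^2=25, (8-3)^2=25, (12-6)^2=36, (11-8)^2=9, (4-5)^2=1, (1-10)^2=81, (3-11)^2=64
sum(d^2) = 354.
Step 3: rho = 1 - 6*354 / (12*(12^2 - 1)) = 1 - 2124/1716 = -0.237762.
Step 4: Under H0, t = rho * sqrt((n-2)/(1-rho^2)) = -0.7741 ~ t(10).
Step 5: Two-sided p-value from the t-distribution with 10 df = 0.456801.
Step 6: alpha = 0.1. fail to reject H0.

rho = -0.2378, p = 0.456801, fail to reject H0 at alpha = 0.1.
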